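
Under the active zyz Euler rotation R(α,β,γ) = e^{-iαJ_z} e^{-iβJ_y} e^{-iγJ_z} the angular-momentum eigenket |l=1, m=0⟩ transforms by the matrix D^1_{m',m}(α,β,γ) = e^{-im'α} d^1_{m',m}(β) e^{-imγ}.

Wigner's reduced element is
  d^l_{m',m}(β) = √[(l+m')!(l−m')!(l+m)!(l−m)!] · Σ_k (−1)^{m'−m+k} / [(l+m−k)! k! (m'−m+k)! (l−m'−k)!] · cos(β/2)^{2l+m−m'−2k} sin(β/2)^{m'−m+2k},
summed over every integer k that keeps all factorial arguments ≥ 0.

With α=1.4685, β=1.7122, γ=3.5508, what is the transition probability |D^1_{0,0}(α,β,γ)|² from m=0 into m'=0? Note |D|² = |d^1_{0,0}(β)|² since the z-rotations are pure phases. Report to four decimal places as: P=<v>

D^1_{0,0}(1.4685,1.7122,3.5508) = e^{-i·0·1.4685}·d^1_{0,0}(1.7122)·e^{-i·0·3.5508}. Compute d first:
Half-angle: c=0.655388, s=0.755292. N=√(1·1·1·1)=1.000000
Admissible k: 0..1 (factorial args all ≥0)
  k=0: (−1)^0·1.0000/(1)·0.6554^2·0.7553^0 = +0.429534
  k=1: (−1)^1·1.0000/(1)·0.6554^0·0.7553^2 = -0.570466
d^1_{0,0}(1.7122) = +0.429534 -0.570466 = -0.140933
|D^1_{0,0}|² = |d^1_{0,0}(β)|² = (-0.140933)² = 0.019862 (the z-rotation phases have unit modulus)

P=0.0199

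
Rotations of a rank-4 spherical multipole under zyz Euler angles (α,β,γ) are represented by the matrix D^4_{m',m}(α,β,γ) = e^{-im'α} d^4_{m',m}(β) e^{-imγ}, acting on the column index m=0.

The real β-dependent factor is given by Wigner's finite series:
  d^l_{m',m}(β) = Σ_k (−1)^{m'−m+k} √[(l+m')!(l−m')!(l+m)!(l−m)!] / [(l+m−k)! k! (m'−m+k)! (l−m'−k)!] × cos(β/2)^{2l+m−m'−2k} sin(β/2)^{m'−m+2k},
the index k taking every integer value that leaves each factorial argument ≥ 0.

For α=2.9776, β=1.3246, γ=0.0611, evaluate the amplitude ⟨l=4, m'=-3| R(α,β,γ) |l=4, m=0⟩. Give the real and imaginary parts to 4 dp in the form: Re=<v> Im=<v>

D^4_{-3,0}(2.9776,1.3246,0.0611) = e^{-i·-3·2.9776}·d^4_{-3,0}(1.3246)·e^{-i·0·0.0611}. Compute d first:
c=cos(1.3246/2)=0.788580, s=sin(1.3246/2)=0.614932; N=√[1·5040·24·24]=1703.830978
Admissible k: 3..4 (factorial args all ≥0)
  k=3: (−1)^0·1703.8310/(144)·0.7886^5·0.6149^3 = +0.839024
  k=4: (−1)^1·1703.8310/(144)·0.7886^3·0.6149^5 = -0.510196
d^4_{-3,0}(1.3246) = +0.839024 -0.510196 = +0.328828
Attach z-rotation phases: D = e^{-i(-3)(2.9776)}·(+0.328828)·e^{-i(0)(0.0611)} = -0.289829+0.155328i

Re=-0.2898 Im=0.1553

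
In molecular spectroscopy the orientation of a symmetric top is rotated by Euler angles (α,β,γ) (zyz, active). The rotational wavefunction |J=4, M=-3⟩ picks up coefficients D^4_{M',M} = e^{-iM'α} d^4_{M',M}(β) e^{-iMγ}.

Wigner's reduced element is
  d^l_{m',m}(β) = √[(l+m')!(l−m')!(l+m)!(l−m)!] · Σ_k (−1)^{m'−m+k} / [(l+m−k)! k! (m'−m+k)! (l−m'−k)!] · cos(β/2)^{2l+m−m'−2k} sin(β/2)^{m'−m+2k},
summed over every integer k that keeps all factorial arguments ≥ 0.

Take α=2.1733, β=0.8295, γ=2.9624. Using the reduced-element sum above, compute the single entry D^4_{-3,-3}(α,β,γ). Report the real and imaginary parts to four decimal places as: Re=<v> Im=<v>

D^4_{-3,-3}(2.1733,0.8295,2.9624) = e^{-i·-3·2.1733}·d^4_{-3,-3}(0.8295)·e^{-i·-3·2.9624}. Compute d first:
c=cos(0.8295/2)=0.915217, s=sin(0.8295/2)=0.402961; N=√[1·5040·1·5040]=5040.000000
The bounds max(0,m−m')=0 and min(l+m,l−m')=1 give 2 terms
  k=0: (−1)^0·5040.0000/(5040)·0.9152^8·0.4030^0 = +0.492258
  k=1: (−1)^1·5040.0000/(720)·0.9152^6·0.4030^2 = -0.667989
d^4_{-3,-3}(0.8295) = +0.492258 -0.667989 = -0.175730
Phases: e^{-i·(-3)·2.1733}=+0.972114+0.234510i, e^{-i·(-3)·2.9624}=-0.858951+0.512057i ⇒ D=+0.167837-0.052077i

Re=0.1678 Im=-0.0521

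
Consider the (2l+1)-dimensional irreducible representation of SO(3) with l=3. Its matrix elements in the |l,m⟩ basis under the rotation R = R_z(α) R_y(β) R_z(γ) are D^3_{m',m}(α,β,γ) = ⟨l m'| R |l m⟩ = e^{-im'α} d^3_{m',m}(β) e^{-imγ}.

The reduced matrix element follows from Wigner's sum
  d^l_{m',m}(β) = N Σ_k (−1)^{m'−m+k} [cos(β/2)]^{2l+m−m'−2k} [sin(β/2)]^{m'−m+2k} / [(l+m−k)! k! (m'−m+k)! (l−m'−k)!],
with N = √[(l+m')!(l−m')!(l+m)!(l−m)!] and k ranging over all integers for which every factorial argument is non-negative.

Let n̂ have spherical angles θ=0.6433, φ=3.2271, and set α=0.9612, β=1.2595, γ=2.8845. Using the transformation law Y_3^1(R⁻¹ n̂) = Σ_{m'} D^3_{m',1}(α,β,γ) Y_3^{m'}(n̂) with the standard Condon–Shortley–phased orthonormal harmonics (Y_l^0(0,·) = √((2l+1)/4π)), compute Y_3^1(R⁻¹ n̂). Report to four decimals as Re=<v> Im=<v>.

Need the full column D^3_{m',1} for m'=−3..3 at α=0.9612, β=1.2595, γ=2.8845.
cos(β/2)=0.808175, sin(β/2)=0.588943
d^3_{-3,1}: single k=4 term ⇒ +0.304333;  D = +0.304332-0.000274i
d^3_{-2,1}: k∈[3..4] ⇒ +0.681970 -0.181080 = +0.500890;  D = +0.286408-0.410927i
d^3_{-1,1}: k∈[2..4] ⇒ +0.887807 -0.628627 +0.041729 = +0.300909;  D = -0.103889-0.282407i
d^3_{0,1}: k∈[1..3] ⇒ +0.703380 -1.120591 +0.198363 = -0.218847;  D = +0.211654+0.055646i
d^3_{1,1}: k∈[0..2] ⇒ +0.278632 -1.183743 +0.471470 = -0.433640;  D = +0.330516-0.280719i
d^3_{2,1}: k∈[0..1] ⇒ -0.642095 +0.681970 = +0.039874;  D = +0.003763+0.039696i
d^3_{3,1}: single k=0 term ⇒ +0.573077;  D = +0.498721+0.282303i
Y_3^{m'}(θ=0.6433,φ=3.2271) and Σ D·Y over m':
  (+0.3043-0.0003i)·(-0.0871+0.0228i)  (+0.2864-0.4109i)·(+0.2899-0.0501i)  (-0.1039-0.2824i)·(-0.4251+0.0364i)  (+0.2117+0.0556i)·(+0.0600+0.0000i)  (+0.3305-0.2807i)·(+0.4251+0.0364i)  (+0.0038+0.0397i)·(+0.2899+0.0501i)  (+0.4987+0.2823i)·(+0.0871+0.0228i)
Y_3^1(R⁻¹ n̂) = +0.289944-0.066507i

Re=0.2899 Im=-0.0665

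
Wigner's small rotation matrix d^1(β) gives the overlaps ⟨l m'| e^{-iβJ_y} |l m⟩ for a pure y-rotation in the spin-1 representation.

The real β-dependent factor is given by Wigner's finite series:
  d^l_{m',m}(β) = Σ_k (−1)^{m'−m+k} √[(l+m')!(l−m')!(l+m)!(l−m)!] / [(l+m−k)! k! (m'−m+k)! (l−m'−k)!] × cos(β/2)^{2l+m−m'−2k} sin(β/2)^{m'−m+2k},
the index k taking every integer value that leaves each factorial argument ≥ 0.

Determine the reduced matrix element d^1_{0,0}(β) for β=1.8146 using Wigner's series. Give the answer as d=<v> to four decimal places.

d=-0.2414

d^1_{0,0}(β=1.8146) via Wigner's sum:
c=cos(1.8146/2)=0.615875, s=sin(1.8146/2)=0.787844; N=√[1·1·1·1]=1.000000
Admissible k: 0..1 (factorial args all ≥0)
  k=0: (−1)^0·1.0000/(1)·0.6159^2·0.7878^0 = +0.379302
  k=1: (−1)^1·1.0000/(1)·0.6159^0·0.7878^2 = -0.620698
d^1_{0,0}(1.8146) = +0.379302 -0.620698 = -0.241396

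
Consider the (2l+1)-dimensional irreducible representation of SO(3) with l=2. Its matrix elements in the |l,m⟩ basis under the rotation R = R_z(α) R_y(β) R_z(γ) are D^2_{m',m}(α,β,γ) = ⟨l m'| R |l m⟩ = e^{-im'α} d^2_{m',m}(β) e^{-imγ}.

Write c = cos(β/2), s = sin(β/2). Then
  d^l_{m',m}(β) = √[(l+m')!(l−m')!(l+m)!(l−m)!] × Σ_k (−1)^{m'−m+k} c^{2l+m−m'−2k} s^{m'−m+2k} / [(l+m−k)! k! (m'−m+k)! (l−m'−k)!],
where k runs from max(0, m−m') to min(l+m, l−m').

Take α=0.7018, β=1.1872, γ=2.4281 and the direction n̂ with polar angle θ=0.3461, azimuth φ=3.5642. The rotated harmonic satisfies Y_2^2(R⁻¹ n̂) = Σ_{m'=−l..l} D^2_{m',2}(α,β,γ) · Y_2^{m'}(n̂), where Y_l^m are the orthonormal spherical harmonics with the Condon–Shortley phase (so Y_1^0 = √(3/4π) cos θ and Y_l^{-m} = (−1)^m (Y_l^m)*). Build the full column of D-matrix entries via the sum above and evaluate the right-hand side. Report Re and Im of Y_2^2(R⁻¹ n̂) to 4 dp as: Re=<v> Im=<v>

Need the full column D^2_{m',2} for m'=−2..2 at α=0.7018, β=1.1872, γ=2.4281.
cos(β/2)=0.828932, sin(β/2)=0.559349
d^2_{-2,2}: single k=4 term ⇒ +0.097888;  D = -0.093192+0.029956i
d^2_{-1,2}: single k=3 term ⇒ +0.290133;  D = -0.153620+0.246126i
d^2_{0,2}: single k=2 term ⇒ +0.526598;  D = +0.075470+0.521162i
d^2_{1,2}: single k=1 term ⇒ +0.637192;  D = +0.476859+0.422633i
d^2_{2,2}: single k=0 term ⇒ +0.472146;  D = +0.472017+0.011040i
Y_2^{m'}(θ=0.3461,φ=3.5642) and Σ D·Y over m':
  (-0.0932+0.0300i)·(+0.0295-0.0333i)  (-0.1536+0.2461i)·(-0.2248+0.1011i)  (+0.0755+0.5212i)·(+0.5219+0.0000i)  (+0.4769+0.4226i)·(+0.2248+0.1011i)  (+0.4720+0.0110i)·(+0.0295+0.0333i)
Y_2^2(R⁻¹ n̂) = +0.125330+0.364369i

Re=0.1253 Im=0.3644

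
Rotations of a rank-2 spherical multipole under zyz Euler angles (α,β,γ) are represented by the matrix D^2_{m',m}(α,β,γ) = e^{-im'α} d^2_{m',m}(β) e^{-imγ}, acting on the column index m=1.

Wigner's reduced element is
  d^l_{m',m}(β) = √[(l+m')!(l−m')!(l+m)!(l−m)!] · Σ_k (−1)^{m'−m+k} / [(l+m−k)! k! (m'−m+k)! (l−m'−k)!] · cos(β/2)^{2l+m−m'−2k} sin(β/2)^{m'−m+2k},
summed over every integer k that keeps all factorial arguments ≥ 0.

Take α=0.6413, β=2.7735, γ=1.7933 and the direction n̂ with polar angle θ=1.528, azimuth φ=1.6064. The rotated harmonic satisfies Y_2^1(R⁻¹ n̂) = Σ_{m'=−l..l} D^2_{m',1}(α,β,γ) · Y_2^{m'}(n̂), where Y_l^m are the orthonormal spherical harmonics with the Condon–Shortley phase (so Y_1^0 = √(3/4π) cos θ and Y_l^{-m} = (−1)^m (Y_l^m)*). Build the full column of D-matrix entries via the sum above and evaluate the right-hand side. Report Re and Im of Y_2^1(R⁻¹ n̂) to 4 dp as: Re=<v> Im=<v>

Need the full column D^2_{m',1} for m'=−2..2 at α=0.6413, β=2.7735, γ=1.7933.
cos(β/2)=0.183009, sin(β/2)=0.983111
d^2_{-2,1}: single k=3 term ⇒ +0.347785;  D = +0.303408-0.169993i
d^2_{-1,1}: k∈[2..3] ⇒ +0.097112 -0.934137 = -0.837025;  D = -0.340386+0.764689i
d^2_{0,1}: k∈[1..2] ⇒ +0.014760 -0.425948 = -0.411187;  D = +0.090738+0.401051i
d^2_{1,1}: k∈[0..1] ⇒ +0.001122 -0.097112 = -0.095990;  D = +0.072983+0.062350i
d^2_{2,1}: single k=0 term ⇒ -0.012052;  D = +0.012026+0.000791i
Y_2^{m'}(θ=1.528,φ=1.6064) and Σ D·Y over m':
  (+0.3034-0.1700i)·(-0.3846+0.0274i)  (-0.3404+0.7647i)·(-0.0012-0.0330i)  (+0.0907+0.4011i)·(-0.3137+0.0000i)  (+0.0730+0.0624i)·(+0.0012-0.0330i)  (+0.0120+0.0008i)·(-0.3846-0.0274i)
Y_2^1(R⁻¹ n̂) = -0.117310-0.044728i

Re=-0.1173 Im=-0.0447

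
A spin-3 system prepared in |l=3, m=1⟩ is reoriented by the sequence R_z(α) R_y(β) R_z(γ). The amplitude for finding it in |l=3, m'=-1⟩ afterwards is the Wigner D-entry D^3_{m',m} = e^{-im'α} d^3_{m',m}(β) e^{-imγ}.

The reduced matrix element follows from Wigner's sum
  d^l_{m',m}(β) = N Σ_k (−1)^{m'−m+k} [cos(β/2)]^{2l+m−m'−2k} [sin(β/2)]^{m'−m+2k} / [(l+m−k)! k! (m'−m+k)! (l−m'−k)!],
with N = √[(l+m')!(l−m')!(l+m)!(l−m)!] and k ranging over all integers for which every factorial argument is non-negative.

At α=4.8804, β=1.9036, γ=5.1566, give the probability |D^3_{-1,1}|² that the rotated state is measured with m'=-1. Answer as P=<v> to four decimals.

P=0.1955

Split into d^3_{-1,1}(β=1.9036) × two z-phases.
c=cos(1.9036/2)=0.580218, s=sin(1.9036/2)=0.814461; N=√[2·24·24·2]=48.000000
k: max(0,(1)−(-1))=2 … min(3+(1),3−(-1))=4
  k=2: (−1)^0·48.0000/(8)·0.5802^4·0.8145^2 = +0.451083
  k=3: (−1)^1·48.0000/(6)·0.5802^2·0.8145^4 = -1.185097
  k=4: (−1)^2·48.0000/(48)·0.5802^0·0.8145^6 = +0.291892
d^3_{-1,1}(1.9036) = +0.451083 -1.185097 +0.291892 = -0.442122
|D^3_{-1,1}|² = |d^3_{-1,1}(β)|² = (-0.442122)² = 0.195472 (the z-rotation phases have unit modulus)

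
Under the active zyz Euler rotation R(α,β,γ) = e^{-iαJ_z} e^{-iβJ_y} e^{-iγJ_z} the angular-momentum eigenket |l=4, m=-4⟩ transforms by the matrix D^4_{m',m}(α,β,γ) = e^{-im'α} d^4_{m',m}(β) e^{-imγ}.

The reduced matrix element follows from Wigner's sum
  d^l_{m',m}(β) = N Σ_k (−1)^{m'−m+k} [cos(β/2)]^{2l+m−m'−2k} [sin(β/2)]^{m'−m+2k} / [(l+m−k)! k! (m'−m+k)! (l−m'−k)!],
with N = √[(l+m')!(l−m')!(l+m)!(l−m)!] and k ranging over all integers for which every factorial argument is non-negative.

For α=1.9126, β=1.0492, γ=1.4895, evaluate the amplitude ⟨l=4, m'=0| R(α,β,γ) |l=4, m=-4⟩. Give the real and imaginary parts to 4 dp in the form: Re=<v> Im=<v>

Split into d^4_{0,-4}(β=1.0492) × two z-phases.
With c≡cos(β/2)=0.865524 and s≡sin(β/2)=0.500867, N=[24·24·1·40320]^{1/2}=4819.161753
k: max(0,(-4)−(0))=0 … min(4+(-4),4−(0))=0
  k=0: (−1)^4·4819.1618/(576)·0.8655^4·0.5009^4 = +0.295499
d^4_{0,-4}(1.0492) = +0.295499
D = (+1.000000+0.000000i)·(+0.295499)·(+0.947592-0.319484i) = +0.280012-0.094407i

Re=0.2800 Im=-0.0944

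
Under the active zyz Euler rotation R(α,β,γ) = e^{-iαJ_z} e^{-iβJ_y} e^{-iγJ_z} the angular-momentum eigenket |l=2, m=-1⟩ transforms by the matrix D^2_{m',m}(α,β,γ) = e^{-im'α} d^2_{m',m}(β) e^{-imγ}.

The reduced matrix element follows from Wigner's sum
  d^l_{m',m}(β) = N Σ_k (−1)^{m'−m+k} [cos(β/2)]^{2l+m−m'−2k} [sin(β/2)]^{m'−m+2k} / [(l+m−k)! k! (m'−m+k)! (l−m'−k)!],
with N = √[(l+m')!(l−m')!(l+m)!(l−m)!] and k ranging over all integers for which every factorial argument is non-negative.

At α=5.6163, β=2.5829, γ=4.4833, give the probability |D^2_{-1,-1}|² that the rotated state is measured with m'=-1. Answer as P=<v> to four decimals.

P=0.0420

D^2_{-1,-1}(5.6163,2.5829,4.4833) = e^{-i·-1·5.6163}·d^2_{-1,-1}(2.5829)·e^{-i·-1·4.4833}. Compute d first:
Half-angle: c=0.275727, s=0.961236. N=√(1·6·1·6)=6.000000
Admissible k: 0..1 (factorial args all ≥0)
  k=0: (−1)^0·6.0000/(6)·0.2757^4·0.9612^0 = +0.005780
  k=1: (−1)^1·6.0000/(2)·0.2757^2·0.9612^2 = -0.210737
d^2_{-1,-1}(2.5829) = +0.005780 -0.210737 = -0.204957
|D^2_{-1,-1}|² = |d^2_{-1,-1}(β)|² = (-0.204957)² = 0.042007 (the z-rotation phases have unit modulus)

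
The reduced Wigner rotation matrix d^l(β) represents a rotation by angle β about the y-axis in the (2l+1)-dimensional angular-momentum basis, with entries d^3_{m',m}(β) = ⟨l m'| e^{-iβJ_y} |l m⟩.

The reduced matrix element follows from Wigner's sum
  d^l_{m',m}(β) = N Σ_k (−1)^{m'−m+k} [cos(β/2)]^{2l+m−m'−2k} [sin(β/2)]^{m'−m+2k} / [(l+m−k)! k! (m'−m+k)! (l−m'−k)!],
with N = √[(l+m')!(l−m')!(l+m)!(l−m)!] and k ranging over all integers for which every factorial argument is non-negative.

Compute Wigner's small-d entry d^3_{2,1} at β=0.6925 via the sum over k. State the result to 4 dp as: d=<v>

d=-0.5846

d^3_{2,1}(β=0.6925) via Wigner's sum:
Half-angle: c=0.940652, s=0.339373. N=√(120·1·24·2)=75.894664
The bounds max(0,m−m')=0 and min(l+m,l−m')=1 give 2 terms
  k=0: (−1)^1·75.8947/(24)·0.9407^5·0.3394^1 = -0.790354
  k=1: (−1)^2·75.8947/(12)·0.9407^3·0.3394^3 = +0.205754
d^3_{2,1}(0.6925) = -0.790354 +0.205754 = -0.584601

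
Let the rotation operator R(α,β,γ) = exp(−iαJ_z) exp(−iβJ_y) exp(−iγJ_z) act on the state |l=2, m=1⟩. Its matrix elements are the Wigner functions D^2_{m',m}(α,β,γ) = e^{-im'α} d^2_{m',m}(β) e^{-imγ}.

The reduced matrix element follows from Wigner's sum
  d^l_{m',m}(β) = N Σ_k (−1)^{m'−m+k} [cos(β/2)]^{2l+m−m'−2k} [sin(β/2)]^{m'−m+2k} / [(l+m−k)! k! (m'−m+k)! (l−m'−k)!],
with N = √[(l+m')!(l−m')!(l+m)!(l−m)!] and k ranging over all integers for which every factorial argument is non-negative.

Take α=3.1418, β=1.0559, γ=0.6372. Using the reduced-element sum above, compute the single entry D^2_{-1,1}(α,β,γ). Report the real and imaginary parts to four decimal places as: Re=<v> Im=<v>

Re=-0.4049 Im=0.2996

D^2_{-1,1}(3.1418,1.0559,0.6372) = e^{-i·-1·3.1418}·d^2_{-1,1}(1.0559)·e^{-i·1·0.6372}. Compute d first:
With c≡cos(β/2)=0.863842 and s≡sin(β/2)=0.503764, N=[1·6·6·1]^{1/2}=6.000000
The bounds max(0,m−m')=2 and min(l+m,l−m')=3 give 2 terms
  k=2: (−1)^0·6.0000/(2)·0.8638^2·0.5038^2 = +0.568124
  k=3: (−1)^1·6.0000/(6)·0.8638^0·0.5038^4 = -0.064403
d^2_{-1,1}(1.0559) = +0.568124 -0.064403 = +0.503721
Attach z-rotation phases: D = e^{-i(-1)(3.1418)}·(+0.503721)·e^{-i(1)(0.6372)} = -0.404935+0.299603i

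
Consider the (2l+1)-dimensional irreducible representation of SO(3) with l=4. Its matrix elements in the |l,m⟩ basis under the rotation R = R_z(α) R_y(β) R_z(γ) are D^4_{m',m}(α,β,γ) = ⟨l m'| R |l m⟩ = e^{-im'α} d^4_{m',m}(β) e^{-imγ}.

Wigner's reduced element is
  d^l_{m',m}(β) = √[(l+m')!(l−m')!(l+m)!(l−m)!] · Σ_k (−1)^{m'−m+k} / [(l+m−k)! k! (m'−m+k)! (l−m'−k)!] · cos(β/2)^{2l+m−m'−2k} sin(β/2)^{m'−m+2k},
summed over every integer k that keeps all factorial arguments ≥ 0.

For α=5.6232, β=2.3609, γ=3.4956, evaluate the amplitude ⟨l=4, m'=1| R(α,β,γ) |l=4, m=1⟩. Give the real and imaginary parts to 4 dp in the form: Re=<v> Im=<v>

Split into d^4_{1,1}(β=2.3609) × two z-phases.
Half-angle: c=0.380509, s=0.924777. N=√(120·6·120·6)=720.000000
Admissible k: 0..3 (factorial args all ≥0)
  k=0: (−1)^0·720.0000/(720)·0.3805^8·0.9248^0 = +0.000439
  k=1: (−1)^1·720.0000/(48)·0.3805^6·0.9248^2 = -0.038936
  k=2: (−1)^2·720.0000/(24)·0.3805^4·0.9248^4 = +0.459969
  k=3: (−1)^3·720.0000/(72)·0.3805^2·0.9248^6 = -0.905633
d^4_{1,1}(2.3609) = +0.000439 -0.038936 +0.459969 -0.905633 = -0.484161
Attach z-rotation phases: D = e^{-i(1)(5.6232)}·(-0.484161)·e^{-i(1)(3.4956)} = +0.461673+0.145842i

Re=0.4617 Im=0.1458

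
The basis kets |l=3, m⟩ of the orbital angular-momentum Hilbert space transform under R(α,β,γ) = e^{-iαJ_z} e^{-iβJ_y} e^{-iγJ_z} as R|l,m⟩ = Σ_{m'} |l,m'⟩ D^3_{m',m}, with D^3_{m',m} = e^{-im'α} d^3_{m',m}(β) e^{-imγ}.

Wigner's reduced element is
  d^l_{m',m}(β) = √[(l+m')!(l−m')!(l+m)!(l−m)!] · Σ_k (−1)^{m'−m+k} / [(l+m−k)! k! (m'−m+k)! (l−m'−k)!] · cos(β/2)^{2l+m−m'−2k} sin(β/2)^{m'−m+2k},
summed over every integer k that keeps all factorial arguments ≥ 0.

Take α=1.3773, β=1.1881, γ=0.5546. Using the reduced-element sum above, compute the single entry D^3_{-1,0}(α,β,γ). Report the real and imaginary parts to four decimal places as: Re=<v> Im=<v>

First d^3_{-1,0}(β=1.1881), then the phase factors e^{-i(-1)α} and e^{-i(0)γ}:
Half-angle: c=0.828681, s=0.559722. N=√(2·24·6·6)=41.569219
k: max(0,(0)−(-1))=1 … min(3+(0),3−(-1))=3
  k=1: (−1)^0·41.5692/(12)·0.8287^5·0.5597^1 = +0.757702
  k=2: (−1)^1·41.5692/(4)·0.8287^3·0.5597^3 = -1.037027
  k=3: (−1)^2·41.5692/(12)·0.8287^1·0.5597^5 = +0.157703
d^3_{-1,0}(1.1881) = +0.757702 -1.037027 +0.157703 = -0.121622
Attach z-rotation phases: D = e^{-i(-1)(1.3773)}·(-0.121622)·e^{-i(0)(0.5546)} = -0.023387-0.119352i

Re=-0.0234 Im=-0.1194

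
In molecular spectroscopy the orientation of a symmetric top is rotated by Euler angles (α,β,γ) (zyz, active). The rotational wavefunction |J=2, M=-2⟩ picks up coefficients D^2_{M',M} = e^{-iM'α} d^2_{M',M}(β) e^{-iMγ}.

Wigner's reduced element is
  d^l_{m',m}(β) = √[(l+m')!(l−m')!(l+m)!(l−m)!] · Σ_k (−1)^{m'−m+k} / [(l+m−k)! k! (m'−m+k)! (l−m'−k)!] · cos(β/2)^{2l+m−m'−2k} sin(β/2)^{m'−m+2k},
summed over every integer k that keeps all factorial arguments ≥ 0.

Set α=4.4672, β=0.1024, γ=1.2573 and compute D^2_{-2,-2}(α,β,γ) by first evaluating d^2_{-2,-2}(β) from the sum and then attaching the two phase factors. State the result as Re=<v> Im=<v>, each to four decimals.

First d^2_{-2,-2}(β=0.1024), then the phase factors e^{-i(-2)α} and e^{-i(-2)γ}:
Half-angle: c=0.998690, s=0.051178. N=√(1·24·1·24)=24.000000
The bounds max(0,m−m')=0 and min(l+m,l−m')=0 give 1 term
  k=0: (−1)^0·24.0000/(24)·0.9987^4·0.0512^0 = +0.994769
d^2_{-2,-2}(0.1024) = +0.994769
D = (-0.882155+0.470959i)·(+0.994769)·(-0.809796+0.586712i) = +0.435756-0.894249i

Re=0.4358 Im=-0.8942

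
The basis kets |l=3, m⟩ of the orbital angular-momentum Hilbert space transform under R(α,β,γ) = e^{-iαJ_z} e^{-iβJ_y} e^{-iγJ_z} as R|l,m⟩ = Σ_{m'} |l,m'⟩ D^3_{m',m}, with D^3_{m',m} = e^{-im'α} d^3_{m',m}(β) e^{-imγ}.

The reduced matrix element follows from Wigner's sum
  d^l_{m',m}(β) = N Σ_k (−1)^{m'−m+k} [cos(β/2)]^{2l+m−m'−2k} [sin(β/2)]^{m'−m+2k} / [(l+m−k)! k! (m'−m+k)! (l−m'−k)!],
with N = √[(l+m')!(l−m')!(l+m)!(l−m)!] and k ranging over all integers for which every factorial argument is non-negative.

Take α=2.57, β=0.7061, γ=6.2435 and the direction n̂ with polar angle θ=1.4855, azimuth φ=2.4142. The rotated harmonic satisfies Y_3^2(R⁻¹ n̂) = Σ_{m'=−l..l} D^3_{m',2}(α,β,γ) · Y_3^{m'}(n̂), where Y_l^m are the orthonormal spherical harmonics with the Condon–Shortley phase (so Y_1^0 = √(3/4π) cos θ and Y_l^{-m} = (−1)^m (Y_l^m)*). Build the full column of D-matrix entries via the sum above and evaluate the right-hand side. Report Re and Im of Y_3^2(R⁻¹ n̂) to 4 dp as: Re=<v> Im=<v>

Re=0.3400 Im=-0.1277

Need the full column D^3_{m',2} for m'=−3..3 at α=2.57, β=0.7061, γ=6.2435.
cos(β/2)=0.938323, sin(β/2)=0.345761
d^3_{-3,2}: single k=5 term ⇒ +0.011358;  D = +0.000733+0.011335i
d^3_{-2,2}: k∈[4..5] ⇒ +0.062919 -0.001709 = +0.061210;  D = +0.029720-0.053511i
d^3_{-1,2}: k∈[3..4] ⇒ +0.215981 -0.014663 = +0.201318;  D = -0.177418+0.095140i
d^3_{0,2}: k∈[2..3] ⇒ +0.507600 -0.068924 = +0.438676;  D = +0.437295+0.034781i
d^3_{1,2}: k∈[1..2] ⇒ +0.795311 -0.215981 = +0.579330;  D = -0.460857-0.351047i
d^3_{2,2}: k∈[0..1] ⇒ +0.682516 -0.463374 = +0.219142;  D = +0.074781+0.205988i
d^3_{3,2}: single k=0 term ⇒ -0.616045;  D = -0.136454+0.600743i
Y_3^{m'}(θ=1.4855,φ=2.4142) and Σ D·Y over m':
  (+0.0007+0.0113i)·(+0.2369-0.3379i)  (+0.0297-0.0535i)·(+0.0100+0.0859i)  (-0.1774+0.0951i)·(+0.2318+0.2063i)  (+0.4373+0.0348i)·(-0.0942+0.0000i)  (-0.4609-0.3510i)·(-0.2318+0.2063i)  (+0.0748+0.2060i)·(+0.0100-0.0859i)  (-0.1365+0.6007i)·(-0.2369-0.3379i)
Y_3^2(R⁻¹ n̂) = +0.339960-0.127661i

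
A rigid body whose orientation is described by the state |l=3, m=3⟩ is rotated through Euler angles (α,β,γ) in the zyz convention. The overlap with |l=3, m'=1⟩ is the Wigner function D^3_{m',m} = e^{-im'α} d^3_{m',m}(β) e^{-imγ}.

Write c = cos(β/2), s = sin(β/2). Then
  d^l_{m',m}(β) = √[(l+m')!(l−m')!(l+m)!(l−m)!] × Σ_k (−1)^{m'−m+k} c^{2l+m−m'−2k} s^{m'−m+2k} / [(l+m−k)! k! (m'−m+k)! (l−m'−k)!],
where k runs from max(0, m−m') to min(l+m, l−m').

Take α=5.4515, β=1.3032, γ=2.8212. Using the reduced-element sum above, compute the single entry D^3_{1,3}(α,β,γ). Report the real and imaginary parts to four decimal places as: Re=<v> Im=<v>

Split into d^3_{1,3}(β=1.3032) × two z-phases.
c=cos(1.3032/2)=0.795114, s=sin(1.3032/2)=0.606459; N=√[24·2·720·1]=185.903201
Admissible k: 2..2 (factorial args all ≥0)
  k=2: (−1)^0·185.9032/(48)·0.7951^4·0.6065^2 = +0.569335
d^3_{1,3}(1.3032) = +0.569335
Attach z-rotation phases: D = e^{-i(1)(5.4515)}·(+0.569335)·e^{-i(3)(2.8212)} = +0.125394-0.555354i

Re=0.1254 Im=-0.5554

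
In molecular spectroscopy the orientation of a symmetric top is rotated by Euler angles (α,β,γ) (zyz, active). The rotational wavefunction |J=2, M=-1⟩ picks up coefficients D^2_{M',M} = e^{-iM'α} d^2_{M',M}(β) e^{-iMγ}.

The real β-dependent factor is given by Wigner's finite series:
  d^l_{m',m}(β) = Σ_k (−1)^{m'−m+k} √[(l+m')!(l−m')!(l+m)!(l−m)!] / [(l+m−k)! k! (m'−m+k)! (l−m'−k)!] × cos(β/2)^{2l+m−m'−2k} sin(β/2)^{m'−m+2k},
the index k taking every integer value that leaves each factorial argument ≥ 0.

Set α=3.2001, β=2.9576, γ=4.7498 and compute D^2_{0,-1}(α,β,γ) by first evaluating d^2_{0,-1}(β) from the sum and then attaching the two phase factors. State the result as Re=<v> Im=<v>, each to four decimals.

Split into d^2_{0,-1}(β=2.9576) × two z-phases.
c=cos(2.9576/2)=0.091867, s=sin(2.9576/2)=0.995771; N=√[2·2·1·6]=4.898979
k: max(0,(-1)−(0))=0 … min(2+(-1),2−(0))=1
  k=0: (−1)^1·4.8990/(2)·0.0919^3·0.9958^1 = -0.001891
  k=1: (−1)^2·4.8990/(2)·0.0919^1·0.9958^3 = +0.222184
d^2_{0,-1}(2.9576) = -0.001891 +0.222184 = +0.220293
D = (+1.000000+0.000000i)·(+0.220293)·(+0.037402-0.999300i) = +0.008239-0.220138i

Re=0.0082 Im=-0.2201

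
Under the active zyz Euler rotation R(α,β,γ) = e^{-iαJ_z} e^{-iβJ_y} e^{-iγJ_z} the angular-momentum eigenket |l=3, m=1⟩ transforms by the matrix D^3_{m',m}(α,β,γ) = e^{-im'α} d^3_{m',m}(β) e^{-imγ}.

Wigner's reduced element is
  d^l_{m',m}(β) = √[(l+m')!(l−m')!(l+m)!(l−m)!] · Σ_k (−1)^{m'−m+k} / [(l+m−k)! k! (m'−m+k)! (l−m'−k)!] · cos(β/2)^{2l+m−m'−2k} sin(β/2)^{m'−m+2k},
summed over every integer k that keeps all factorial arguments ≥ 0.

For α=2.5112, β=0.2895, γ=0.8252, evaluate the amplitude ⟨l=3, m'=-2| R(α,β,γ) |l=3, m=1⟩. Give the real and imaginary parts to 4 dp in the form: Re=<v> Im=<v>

Split into d^3_{-2,1}(β=0.2895) × two z-phases.
Half-angle: c=0.989542, s=0.144245. N=√(1·120·24·2)=75.894664
k: max(0,(1)−(-2))=3 … min(3+(1),3−(-2))=4
  k=3: (−1)^0·75.8947/(12)·0.9895^3·0.1442^3 = +0.018392
  k=4: (−1)^1·75.8947/(24)·0.9895^1·0.1442^5 = -0.000195
d^3_{-2,1}(0.2895) = +0.018392 -0.000195 = +0.018197
D = (+0.305069-0.952330i)·(+0.018197)·(+0.678410-0.734683i) = -0.008966-0.015835i

Re=-0.0090 Im=-0.0158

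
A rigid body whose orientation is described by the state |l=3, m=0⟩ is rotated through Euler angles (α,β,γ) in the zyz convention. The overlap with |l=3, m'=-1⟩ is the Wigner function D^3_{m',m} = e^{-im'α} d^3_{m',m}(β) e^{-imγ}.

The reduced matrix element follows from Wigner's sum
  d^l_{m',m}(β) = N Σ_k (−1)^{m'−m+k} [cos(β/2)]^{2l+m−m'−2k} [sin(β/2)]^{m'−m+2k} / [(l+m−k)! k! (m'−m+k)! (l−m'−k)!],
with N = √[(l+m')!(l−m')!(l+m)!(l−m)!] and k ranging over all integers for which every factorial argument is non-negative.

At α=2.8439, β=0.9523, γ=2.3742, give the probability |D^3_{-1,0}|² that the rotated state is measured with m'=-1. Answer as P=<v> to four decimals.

Split into d^3_{-1,0}(β=0.9523) × two z-phases.
Half-angle: c=0.888766, s=0.458361. N=√(2·24·6·6)=41.569219
Admissible k: 1..3 (factorial args all ≥0)
  k=1: (−1)^0·41.5692/(12)·0.8888^5·0.4584^1 = +0.880513
  k=2: (−1)^1·41.5692/(4)·0.8888^3·0.4584^3 = -0.702582
  k=3: (−1)^2·41.5692/(12)·0.8888^1·0.4584^5 = +0.062290
d^3_{-1,0}(0.9523) = +0.880513 -0.702582 +0.062290 = +0.240221
|D^3_{-1,0}|² = |d^3_{-1,0}(β)|² = (+0.240221)² = 0.057706 (the z-rotation phases have unit modulus)

P=0.0577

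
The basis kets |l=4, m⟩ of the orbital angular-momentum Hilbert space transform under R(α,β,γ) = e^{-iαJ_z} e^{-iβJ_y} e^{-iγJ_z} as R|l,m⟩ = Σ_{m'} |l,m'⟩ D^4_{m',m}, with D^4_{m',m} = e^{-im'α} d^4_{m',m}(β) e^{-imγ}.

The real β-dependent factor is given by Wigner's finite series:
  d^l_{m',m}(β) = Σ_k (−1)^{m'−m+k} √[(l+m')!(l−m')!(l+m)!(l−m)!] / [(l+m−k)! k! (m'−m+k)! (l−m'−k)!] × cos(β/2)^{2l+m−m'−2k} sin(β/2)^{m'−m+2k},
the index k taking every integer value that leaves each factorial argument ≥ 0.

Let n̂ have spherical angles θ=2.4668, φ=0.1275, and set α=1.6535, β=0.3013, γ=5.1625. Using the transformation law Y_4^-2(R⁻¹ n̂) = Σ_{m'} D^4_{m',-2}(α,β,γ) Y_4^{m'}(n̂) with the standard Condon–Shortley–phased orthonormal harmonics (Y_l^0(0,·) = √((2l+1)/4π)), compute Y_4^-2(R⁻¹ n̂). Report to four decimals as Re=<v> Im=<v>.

Re=0.4255 Im=0.0492

Need the full column D^4_{m',-2} for m'=−4..4 at α=1.6535, β=0.3013, γ=5.1625.
cos(β/2)=0.988674, sin(β/2)=0.150081
d^4_{-4,-2}: single k=2 term ⇒ +0.111313;  D = -0.037096-0.104950i
d^4_{-3,-2}: k∈[1..2] ⇒ +0.518514 -0.035845 = +0.482669;  D = -0.440233+0.197898i
d^4_{-2,-2}: k∈[0..2] ⇒ +0.912902 -0.252435 +0.007271 = +0.667738;  D = +0.323154+0.584333i
d^4_{-1,-2}: k∈[0..2] ⇒ -0.587939 +0.067740 -0.001041 = -0.521240;  D = -0.433736+0.289074i
d^4_{0,-2}: k∈[0..2] ⇒ +0.199567 -0.012263 +0.000106 = +0.187410;  D = -0.116463-0.146829i
d^4_{1,-2}: k∈[0..2] ⇒ -0.045160 +0.001561 -0.000007 = -0.043606;  D = +0.031809-0.029828i
d^4_{2,-2}: k∈[0..2] ⇒ +0.007271 -0.000134 +0.000000 = +0.007137;  D = +0.005296+0.004785i
d^4_{3,-2}: k∈[0..1] ⇒ -0.000826 +0.000006 = -0.000820;  D = -0.000497+0.000651i
d^4_{4,-2}: single k=0 term ⇒ +0.000059;  D = -0.000050-0.000032i
Y_4^{m'}(θ=2.4668,φ=0.1275) and Σ D·Y over m':
  (-0.0371-0.1050i)·(+0.0588-0.0329i)  (-0.4402+0.1979i)·(-0.2211+0.0889i)  (+0.3232+0.5843i)·(+0.4129-0.1076i)  (-0.4337+0.2891i)·(-0.2902+0.0372i)  (-0.1165-0.1468i)·(-0.2412+0.0000i)  (+0.0318-0.0298i)·(+0.2902+0.0372i)  (+0.0053+0.0048i)·(+0.4129+0.1076i)  (-0.0005+0.0007i)·(+0.2211+0.0889i)  (-0.0000-0.0000i)·(+0.0588+0.0329i)
Y_4^-2(R⁻¹ n̂) = +0.425470+0.049159i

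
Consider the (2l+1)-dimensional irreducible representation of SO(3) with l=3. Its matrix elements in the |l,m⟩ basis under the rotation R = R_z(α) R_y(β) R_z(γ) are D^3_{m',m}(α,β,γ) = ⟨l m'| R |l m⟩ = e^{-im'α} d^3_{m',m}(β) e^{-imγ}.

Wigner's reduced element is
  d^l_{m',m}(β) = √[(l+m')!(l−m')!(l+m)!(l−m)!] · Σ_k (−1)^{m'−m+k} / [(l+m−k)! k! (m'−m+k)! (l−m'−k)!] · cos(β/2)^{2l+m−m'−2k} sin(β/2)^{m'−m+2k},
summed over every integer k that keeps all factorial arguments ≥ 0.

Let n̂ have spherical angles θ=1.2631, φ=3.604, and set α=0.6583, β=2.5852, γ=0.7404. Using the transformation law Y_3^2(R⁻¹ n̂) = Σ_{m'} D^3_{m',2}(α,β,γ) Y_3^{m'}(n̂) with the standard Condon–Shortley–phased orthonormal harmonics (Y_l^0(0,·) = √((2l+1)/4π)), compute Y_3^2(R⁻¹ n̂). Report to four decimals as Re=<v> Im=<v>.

Need the full column D^3_{m',2} for m'=−3..3 at α=0.6583, β=2.5852, γ=0.7404.
cos(β/2)=0.274622, sin(β/2)=0.961552
d^3_{-3,2}: single k=5 term ⇒ +0.552936;  D = +0.486803+0.262224i
d^3_{-2,2}: k∈[4..5] ⇒ +0.322353 -0.790383 = -0.468030;  D = -0.461735+0.076506i
d^3_{-1,2}: k∈[3..4] ⇒ +0.116454 -0.713838 = -0.597384;  D = -0.406455+0.437792i
d^3_{0,2}: k∈[2..3] ⇒ +0.028804 -0.353120 = -0.324316;  D = -0.029148+0.323004i
d^3_{1,2}: k∈[1..2] ⇒ +0.004749 -0.116454 = -0.111704;  D = +0.060120+0.094146i
d^3_{2,2}: k∈[0..1] ⇒ +0.000429 -0.026294 = -0.025865;  D = +0.024348+0.008728i
d^3_{3,2}: single k=0 term ⇒ -0.003679;  D = +0.003499-0.001137i
Y_3^{m'}(θ=1.2631,φ=3.604) and Σ D·Y over m':
  (+0.4868+0.2622i)·(-0.0659+0.3551i)  (-0.4617+0.0765i)·(+0.1692-0.2245i)  (-0.4065+0.4378i)·(+0.1492-0.0744i)  (-0.0291+0.3230i)·(-0.2872+0.0000i)  (+0.0601+0.0941i)·(-0.1492-0.0744i)  (+0.0243+0.0087i)·(+0.1692+0.2245i)  (+0.0035-0.0011i)·(+0.0659+0.3551i)
Y_3^2(R⁻¹ n̂) = -0.205065+0.264549i

Re=-0.2051 Im=0.2645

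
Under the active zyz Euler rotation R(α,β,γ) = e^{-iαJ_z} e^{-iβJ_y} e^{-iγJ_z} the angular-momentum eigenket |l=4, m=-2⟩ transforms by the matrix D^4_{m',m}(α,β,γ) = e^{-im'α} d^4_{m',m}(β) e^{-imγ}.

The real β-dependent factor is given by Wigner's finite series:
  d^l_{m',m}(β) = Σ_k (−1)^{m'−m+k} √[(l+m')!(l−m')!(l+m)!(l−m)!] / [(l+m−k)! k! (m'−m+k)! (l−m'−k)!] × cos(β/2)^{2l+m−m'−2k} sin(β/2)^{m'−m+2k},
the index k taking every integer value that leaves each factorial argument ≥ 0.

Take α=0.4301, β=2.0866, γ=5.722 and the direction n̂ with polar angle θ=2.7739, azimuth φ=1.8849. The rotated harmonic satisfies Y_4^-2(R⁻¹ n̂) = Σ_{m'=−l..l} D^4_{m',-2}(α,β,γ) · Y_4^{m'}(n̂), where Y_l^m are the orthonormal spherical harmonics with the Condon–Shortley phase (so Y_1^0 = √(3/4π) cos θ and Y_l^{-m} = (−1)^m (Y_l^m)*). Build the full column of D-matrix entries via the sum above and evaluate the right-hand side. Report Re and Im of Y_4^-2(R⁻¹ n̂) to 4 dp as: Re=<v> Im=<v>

Re=-0.0711 Im=-0.1684

Need the full column D^4_{m',-2} for m'=−4..4 at α=0.4301, β=2.0866, γ=5.722.
cos(β/2)=0.503372, sin(β/2)=0.864070
d^4_{-4,-2}: single k=2 term ⇒ +0.064270;  D = +0.053116+0.036185i
d^4_{-3,-2}: k∈[1..2] ⇒ +0.026475 -0.234032 = -0.207557;  D = -0.204638-0.034691i
d^4_{-2,-2}: k∈[0..2] ⇒ +0.004122 -0.145751 +0.536836 = +0.395207;  D = +0.381703-0.102429i
d^4_{-1,-2}: k∈[0..2] ⇒ -0.030020 +0.442279 -0.868812 = -0.456552;  D = -0.351454+0.291411i
d^4_{0,-2}: k∈[0..2] ⇒ +0.115226 -0.905400 +1.000443 = +0.210269;  D = +0.091162-0.189480i
d^4_{1,-2}: k∈[0..2] ⇒ -0.294853 +1.303218 -0.768011 = +0.240354;  D = +0.004404-0.240314i
d^4_{2,-2}: k∈[0..2] ⇒ +0.536836 -1.265471 +0.310736 = -0.417899;  D = +0.167258+0.382968i
d^4_{3,-2}: k∈[0..1] ⇒ -0.689598 +0.677322 = -0.012276;  D = +0.009156+0.008177i
d^4_{4,-2}: single k=0 term ⇒ +0.558020;  D = -0.533291-0.164278i
Y_4^{m'}(θ=2.7739,φ=1.8849) and Σ D·Y over m':
  (+0.0531+0.0362i)·(+0.0023-0.0070i)  (-0.2046-0.0347i)·(-0.0439-0.0319i)  (+0.3817-0.1024i)·(-0.1782+0.1294i)  (-0.3515+0.2914i)·(+0.1518+0.4672i)  (+0.0912-0.1895i)·(+0.3613+0.0000i)  (+0.0044-0.2403i)·(-0.1518+0.4672i)  (+0.1673+0.3830i)·(-0.1782-0.1294i)  (+0.0092+0.0082i)·(+0.0439-0.0319i)  (-0.5333-0.1643i)·(+0.0023+0.0070i)
Y_4^-2(R⁻¹ n̂) = -0.071089-0.168437i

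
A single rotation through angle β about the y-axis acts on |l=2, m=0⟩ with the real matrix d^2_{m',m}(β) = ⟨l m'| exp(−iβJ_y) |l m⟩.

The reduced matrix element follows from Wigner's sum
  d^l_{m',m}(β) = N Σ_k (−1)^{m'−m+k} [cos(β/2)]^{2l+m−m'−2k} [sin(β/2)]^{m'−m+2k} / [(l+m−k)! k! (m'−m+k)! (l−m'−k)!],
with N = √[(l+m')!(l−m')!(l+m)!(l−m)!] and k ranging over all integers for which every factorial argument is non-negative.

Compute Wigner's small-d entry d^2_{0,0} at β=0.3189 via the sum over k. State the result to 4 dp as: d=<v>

d^2_{0,0}(β=0.3189) via Wigner's sum:
Half-angle: c=0.987315, s=0.158775. N=√(2·2·2·2)=4.000000
The bounds max(0,m−m')=0 and min(l+m,l−m')=2 give 3 terms
  k=0: (−1)^0·4.0000/(4)·0.9873^4·0.1588^0 = +0.950216
  k=1: (−1)^1·4.0000/(1)·0.9873^2·0.1588^2 = -0.098296
  k=2: (−1)^2·4.0000/(4)·0.9873^0·0.1588^4 = +0.000636
d^2_{0,0}(0.3189) = +0.950216 -0.098296 +0.000636 = +0.852556

d=0.8526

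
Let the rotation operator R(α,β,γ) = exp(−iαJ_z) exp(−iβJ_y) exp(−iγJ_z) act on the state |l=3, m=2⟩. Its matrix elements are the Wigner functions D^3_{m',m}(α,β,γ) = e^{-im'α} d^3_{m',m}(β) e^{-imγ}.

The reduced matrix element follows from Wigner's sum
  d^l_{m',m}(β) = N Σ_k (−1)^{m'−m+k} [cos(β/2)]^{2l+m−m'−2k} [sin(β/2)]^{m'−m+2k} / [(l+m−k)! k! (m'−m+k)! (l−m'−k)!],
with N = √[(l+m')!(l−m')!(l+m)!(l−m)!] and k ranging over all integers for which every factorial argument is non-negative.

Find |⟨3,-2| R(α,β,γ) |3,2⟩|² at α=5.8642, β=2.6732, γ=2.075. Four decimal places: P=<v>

P=0.3672

Split into d^3_{-2,2}(β=2.6732) × two z-phases.
Half-angle: c=0.232061, s=0.972701. N=√(1·120·120·1)=120.000000
Admissible k: 4..5 (factorial args all ≥0)
  k=4: (−1)^0·120.0000/(24)·0.2321^2·0.9727^4 = +0.241042
  k=5: (−1)^1·120.0000/(120)·0.2321^0·0.9727^6 = -0.846987
d^3_{-2,2}(2.6732) = +0.241042 -0.846987 = -0.605944
|D^3_{-2,2}|² = |d^3_{-2,2}(β)|² = (-0.605944)² = 0.367169 (the z-rotation phases have unit modulus)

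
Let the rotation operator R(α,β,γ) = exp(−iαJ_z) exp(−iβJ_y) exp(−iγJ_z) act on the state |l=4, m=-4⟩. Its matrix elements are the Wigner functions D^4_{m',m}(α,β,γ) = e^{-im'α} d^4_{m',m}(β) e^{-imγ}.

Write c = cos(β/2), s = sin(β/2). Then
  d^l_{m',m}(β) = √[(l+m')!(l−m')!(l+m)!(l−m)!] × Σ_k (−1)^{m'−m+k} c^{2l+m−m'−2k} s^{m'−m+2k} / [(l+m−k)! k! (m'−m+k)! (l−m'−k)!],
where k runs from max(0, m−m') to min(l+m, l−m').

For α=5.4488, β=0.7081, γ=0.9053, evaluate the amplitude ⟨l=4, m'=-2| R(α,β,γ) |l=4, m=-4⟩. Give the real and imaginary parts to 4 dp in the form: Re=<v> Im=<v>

Re=-0.1613 Im=0.4020

Split into d^4_{-2,-4}(β=0.7081) × two z-phases.
Half-angle: c=0.937976, s=0.346699. N=√(2·720·1·40320)=7619.763776
k∈{0} keeps every argument non-negative
  k=0: (−1)^2·7619.7638/(1440)·0.9380^6·0.3467^2 = +0.433148
d^4_{-2,-4}(0.7081) = +0.433148
D = (-0.097818-0.995204i)·(+0.433148)·(-0.887176-0.461431i) = -0.161320+0.401986i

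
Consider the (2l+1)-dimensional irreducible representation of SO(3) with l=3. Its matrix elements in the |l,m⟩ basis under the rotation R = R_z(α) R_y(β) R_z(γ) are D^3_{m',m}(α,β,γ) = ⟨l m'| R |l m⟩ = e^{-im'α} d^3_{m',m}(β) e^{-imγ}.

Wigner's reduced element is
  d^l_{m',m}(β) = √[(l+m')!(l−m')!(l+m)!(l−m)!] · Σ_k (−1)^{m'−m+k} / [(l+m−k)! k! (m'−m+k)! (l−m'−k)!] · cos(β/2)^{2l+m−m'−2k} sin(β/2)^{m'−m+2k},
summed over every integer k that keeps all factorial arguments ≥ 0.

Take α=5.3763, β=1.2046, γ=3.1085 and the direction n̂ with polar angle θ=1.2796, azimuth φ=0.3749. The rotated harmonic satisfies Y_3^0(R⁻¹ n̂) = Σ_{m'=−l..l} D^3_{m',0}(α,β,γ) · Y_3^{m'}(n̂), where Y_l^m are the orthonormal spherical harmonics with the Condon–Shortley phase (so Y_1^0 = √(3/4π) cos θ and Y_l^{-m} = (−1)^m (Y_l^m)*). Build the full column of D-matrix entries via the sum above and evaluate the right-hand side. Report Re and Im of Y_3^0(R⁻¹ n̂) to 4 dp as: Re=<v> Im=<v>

Re=-0.3151 Im=0.0000

Need the full column D^3_{m',0} for m'=−3..3 at α=5.3763, β=1.2046, γ=3.1085.
cos(β/2)=0.824035, sin(β/2)=0.566539
d^3_{-3,0}: single k=3 term ⇒ +0.455032;  D = -0.415310-0.185933i
d^3_{-2,0}: k∈[2..3] ⇒ +0.810593 -0.383153 = +0.427440;  D = -0.102838-0.414885i
d^3_{-1,0}: k∈[1..3] ⇒ +0.745673 -1.057398 +0.166604 = -0.145121;  D = -0.089424+0.114296i
d^3_{0,0}: k∈[0..3] ⇒ +0.313093 -1.331940 +0.629584 -0.033066 = -0.422329;  D = -0.422329+0.000000i
d^3_{1,0}: k∈[0..2] ⇒ -0.745673 +1.057398 -0.166604 = +0.145121;  D = +0.089424+0.114296i
d^3_{2,0}: k∈[0..1] ⇒ +0.810593 -0.383153 = +0.427440;  D = -0.102838+0.414885i
d^3_{3,0}: single k=0 term ⇒ -0.455032;  D = +0.415310-0.185933i
Y_3^{m'}(θ=1.2796,φ=0.3749) and Σ D·Y over m':
  (-0.4153-0.1859i)·(+0.1582-0.3308i)  (-0.1028-0.4149i)·(+0.1970-0.1835i)  (-0.0894+0.1143i)·(-0.1694+0.0666i)  (-0.4223+0.0000i)·(-0.2773+0.0000i)  (+0.0894+0.1143i)·(+0.1694+0.0666i)  (-0.1028+0.4149i)·(+0.1970+0.1835i)  (+0.4153-0.1859i)·(-0.1582-0.3308i)
Y_3^0(R⁻¹ n̂) = -0.315061+0.000000i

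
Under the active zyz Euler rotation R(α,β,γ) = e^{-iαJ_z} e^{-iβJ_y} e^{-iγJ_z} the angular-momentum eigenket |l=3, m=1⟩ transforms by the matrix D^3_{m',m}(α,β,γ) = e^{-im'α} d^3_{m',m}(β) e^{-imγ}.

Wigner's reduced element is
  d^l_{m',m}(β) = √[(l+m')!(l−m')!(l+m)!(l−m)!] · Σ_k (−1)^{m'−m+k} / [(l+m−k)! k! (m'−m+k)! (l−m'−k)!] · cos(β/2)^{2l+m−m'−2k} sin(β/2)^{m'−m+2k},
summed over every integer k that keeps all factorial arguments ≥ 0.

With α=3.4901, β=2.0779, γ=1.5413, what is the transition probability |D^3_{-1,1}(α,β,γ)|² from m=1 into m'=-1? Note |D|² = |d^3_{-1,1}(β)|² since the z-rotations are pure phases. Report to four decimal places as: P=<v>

First d^3_{-1,1}(β=2.0779), then the phase factors e^{-i(-1)α} and e^{-i(1)γ}:
c=cos(2.0779/2)=0.507126, s=sin(2.0779/2)=0.861872; N=√[2·24·24·2]=48.000000
k: max(0,(1)−(-1))=2 … min(3+(1),3−(-1))=4
  k=2: (−1)^0·48.0000/(8)·0.5071^4·0.8619^2 = +0.294781
  k=3: (−1)^1·48.0000/(6)·0.5071^2·0.8619^4 = -1.135252
  k=4: (−1)^2·48.0000/(48)·0.5071^0·0.8619^6 = +0.409881
d^3_{-1,1}(2.0779) = +0.294781 -1.135252 +0.409881 = -0.430591
|D^3_{-1,1}|² = |d^3_{-1,1}(β)|² = (-0.430591)² = 0.185409 (the z-rotation phases have unit modulus)

P=0.1854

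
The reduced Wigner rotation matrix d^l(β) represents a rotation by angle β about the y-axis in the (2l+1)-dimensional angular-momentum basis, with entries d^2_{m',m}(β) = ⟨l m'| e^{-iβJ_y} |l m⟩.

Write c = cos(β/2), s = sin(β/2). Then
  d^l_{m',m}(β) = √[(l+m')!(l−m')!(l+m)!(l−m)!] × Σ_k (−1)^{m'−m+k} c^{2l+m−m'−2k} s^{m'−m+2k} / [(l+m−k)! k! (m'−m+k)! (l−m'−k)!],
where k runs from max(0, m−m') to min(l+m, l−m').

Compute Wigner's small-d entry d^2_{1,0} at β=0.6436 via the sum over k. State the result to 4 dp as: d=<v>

d=-0.5879

d^2_{1,0}(β=0.6436) via Wigner's sum:
c=cos(0.6436/2)=0.948668, s=sin(0.6436/2)=0.316275; N=√[6·1·2·2]=4.898979
Admissible k: 0..1 (factorial args all ≥0)
  k=0: (−1)^1·4.8990/(2)·0.9487^3·0.3163^1 = -0.661428
  k=1: (−1)^2·4.8990/(2)·0.9487^1·0.3163^3 = +0.073516
d^2_{1,0}(0.6436) = -0.661428 +0.073516 = -0.587911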